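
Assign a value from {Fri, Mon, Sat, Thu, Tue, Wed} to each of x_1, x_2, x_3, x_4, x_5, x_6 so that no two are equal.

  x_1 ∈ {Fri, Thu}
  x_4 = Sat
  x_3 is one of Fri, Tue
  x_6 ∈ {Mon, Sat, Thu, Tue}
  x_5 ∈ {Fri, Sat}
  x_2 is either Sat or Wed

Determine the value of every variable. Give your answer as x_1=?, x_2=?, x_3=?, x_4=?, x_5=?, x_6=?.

x_1=Thu, x_2=Wed, x_3=Tue, x_4=Sat, x_5=Fri, x_6=Mon

x_4's domain is down to {Sat}, so x_4 = Sat. Eliminate Sat elsewhere: x_2, x_5, x_6.
x_5 has just one choice, so x_5 = Fri. Remove Fri from x_1, x_3.
That leaves x_1 = Thu. Strike Thu from x_6.
That leaves x_2 = Wed.
x_3's domain is down to {Tue}, so x_3 = Tue. Eliminate Tue elsewhere: x_6.
x_6's domain is down to {Mon}, so x_6 = Mon.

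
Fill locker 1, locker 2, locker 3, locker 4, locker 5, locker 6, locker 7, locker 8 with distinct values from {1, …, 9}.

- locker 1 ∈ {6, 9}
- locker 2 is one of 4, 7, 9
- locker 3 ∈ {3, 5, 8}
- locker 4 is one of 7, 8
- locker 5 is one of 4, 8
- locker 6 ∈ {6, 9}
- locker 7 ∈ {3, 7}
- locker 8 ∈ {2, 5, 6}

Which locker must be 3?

Among the 8 variables, 2 fits only locker 8 (and all 8 values in {2, 3, 4, 5, 6, 7, 8, 9} must be used), so locker 8 = 2.
The 7 still-open variables draw from only 7 values {3, 4, 5, 6, 7, 8, 9}, so each is used; only locker 3 can be 5, hence locker 3 = 5.
The 6 still-open variables draw from only 6 values {3, 4, 6, 7, 8, 9}, so each is used; only locker 7 can be 3, hence locker 7 = 3.

locker 7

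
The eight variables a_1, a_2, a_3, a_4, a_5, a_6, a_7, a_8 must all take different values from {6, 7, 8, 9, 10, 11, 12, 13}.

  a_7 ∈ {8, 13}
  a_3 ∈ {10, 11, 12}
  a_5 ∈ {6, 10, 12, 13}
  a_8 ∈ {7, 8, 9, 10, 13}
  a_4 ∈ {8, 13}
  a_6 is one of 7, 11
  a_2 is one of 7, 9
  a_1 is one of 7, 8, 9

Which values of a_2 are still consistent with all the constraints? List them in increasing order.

7, 9

The 8 variables together cover exactly {6, 7, 8, 9, 10, 11, 12, 13} — 8 values for 8 variables — and 6 appears only in a_5's list, so a_5 = 6.
The 7 still-open variables draw from only 7 values {7, 8, 9, 10, 11, 12, 13}, so each is used; only a_3 can be 12, hence a_3 = 12.
Among the 6 still-open variables, 10 fits only a_8 (and all 6 values in {7, 8, 9, 10, 11, 13} must be used), so a_8 = 10.
The 5 still-open variables draw from only 5 values {7, 8, 9, 11, 13}, so each is used; only a_6 can be 11, hence a_6 = 11.
a_4 and a_7 share exactly the 2 values {8, 13}; by pigeonhole those values go to them, so strike 8, 13 from a_1.
No further eliminations apply; a_2 can still be any of 7, 9.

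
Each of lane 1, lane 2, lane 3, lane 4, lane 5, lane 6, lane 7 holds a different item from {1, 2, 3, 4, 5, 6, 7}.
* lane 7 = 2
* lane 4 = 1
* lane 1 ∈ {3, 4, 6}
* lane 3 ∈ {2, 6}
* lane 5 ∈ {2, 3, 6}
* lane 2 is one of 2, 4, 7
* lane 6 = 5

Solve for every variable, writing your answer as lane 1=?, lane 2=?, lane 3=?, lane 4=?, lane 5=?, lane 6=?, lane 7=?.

lane 1=4, lane 2=7, lane 3=6, lane 4=1, lane 5=3, lane 6=5, lane 7=2

lane 4's domain is down to {1}, so lane 4 = 1.
lane 6 must be 5 (only option left).
lane 7 must be 2 (only option left). So lane 2, lane 3, lane 5 can't be 2.
lane 3's domain is down to {6}, so lane 3 = 6. Remove 6 from lane 1, lane 5.
lane 5 has just one choice, so lane 5 = 3. Eliminate 3 elsewhere: lane 1.
lane 1 must be 4 (only option left). So lane 2 can't be 4.
That leaves lane 2 = 7.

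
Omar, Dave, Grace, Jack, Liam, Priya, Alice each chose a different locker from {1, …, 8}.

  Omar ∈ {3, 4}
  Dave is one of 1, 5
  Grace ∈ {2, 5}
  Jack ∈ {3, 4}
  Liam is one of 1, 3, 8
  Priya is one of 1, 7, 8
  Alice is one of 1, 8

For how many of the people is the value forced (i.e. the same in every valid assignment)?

3

The 7 variables together cover exactly {1, 2, 3, 4, 5, 7, 8} — 7 values for 7 variables — and 2 appears only in Grace's list, so Grace = 2.
The 6 still-open variables draw from only 6 values {1, 3, 4, 5, 7, 8}, so each is used; only Dave can be 5, hence Dave = 5.
The 5 still-open variables draw from only 5 values {1, 3, 4, 7, 8}, so each is used; only Priya can be 7, hence Priya = 7.
The 2 variables Omar and Jack are confined to {3, 4}, which locks those values in; drop them from Liam.
Determined: Dave=5, Grace=2, Priya=7. The other people each still have more than one consistent value. That makes 3.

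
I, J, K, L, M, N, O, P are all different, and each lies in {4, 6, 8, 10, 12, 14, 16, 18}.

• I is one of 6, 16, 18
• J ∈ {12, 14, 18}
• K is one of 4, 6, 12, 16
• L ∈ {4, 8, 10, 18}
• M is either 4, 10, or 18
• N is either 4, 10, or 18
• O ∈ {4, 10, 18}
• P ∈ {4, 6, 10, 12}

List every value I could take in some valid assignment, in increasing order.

Among the 8 variables, 8 fits only L (and all 8 values in {4, 6, 8, 10, 12, 14, 16, 18} must be used), so L = 8.
The 7 still-open variables draw from only 7 values {4, 6, 10, 12, 14, 16, 18}, so each is used; only J can be 14, hence J = 14.
M, N, O share exactly the 3 values {4, 10, 18}; by pigeonhole those values go to them, so strike 4, 10, 18 from I, K, P.
No further eliminations apply; I can still be any of 6, 16.

6, 16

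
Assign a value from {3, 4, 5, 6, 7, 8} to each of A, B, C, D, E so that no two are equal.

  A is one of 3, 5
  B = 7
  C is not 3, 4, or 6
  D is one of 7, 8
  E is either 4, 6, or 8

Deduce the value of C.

5

B must be 7 (only option left). Remove 7 from C, D.
That leaves D = 8. So C, E can't be 8.
So C = 5.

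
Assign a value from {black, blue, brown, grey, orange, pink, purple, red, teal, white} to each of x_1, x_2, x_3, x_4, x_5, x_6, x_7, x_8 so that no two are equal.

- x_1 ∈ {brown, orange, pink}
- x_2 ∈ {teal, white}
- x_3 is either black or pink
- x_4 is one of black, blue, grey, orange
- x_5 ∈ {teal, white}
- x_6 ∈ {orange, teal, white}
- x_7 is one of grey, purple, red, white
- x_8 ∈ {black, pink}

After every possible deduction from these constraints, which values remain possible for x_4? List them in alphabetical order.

x_2 and x_5 share exactly the 2 values {teal, white}; by pigeonhole those values go to them, so strike teal, white from x_6, x_7.
x_6 has just one choice, so x_6 = orange. Strike orange from x_1, x_4.
x_3 and x_8 between them cover only {black, pink} — a naked pair. Remove those values from x_1, x_4.
That leaves x_1 = brown.
No further eliminations apply; x_4 can still be any of blue, grey.

blue, grey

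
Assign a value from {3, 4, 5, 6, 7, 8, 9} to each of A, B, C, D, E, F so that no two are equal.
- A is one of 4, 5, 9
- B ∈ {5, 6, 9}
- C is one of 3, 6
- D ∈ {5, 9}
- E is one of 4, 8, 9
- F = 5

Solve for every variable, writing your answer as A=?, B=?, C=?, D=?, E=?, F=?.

A=4, B=6, C=3, D=9, E=8, F=5

F's domain is down to {5}, so F = 5. Remove 5 from A, B, D.
D has just one choice, so D = 9. So A, B, E can't be 9.
A's domain is down to {4}, so A = 4. Eliminate 4 elsewhere: E.
B's domain is down to {6}, so B = 6. So C can't be 6.
C's domain is down to {3}, so C = 3.
E must be 8 (only option left).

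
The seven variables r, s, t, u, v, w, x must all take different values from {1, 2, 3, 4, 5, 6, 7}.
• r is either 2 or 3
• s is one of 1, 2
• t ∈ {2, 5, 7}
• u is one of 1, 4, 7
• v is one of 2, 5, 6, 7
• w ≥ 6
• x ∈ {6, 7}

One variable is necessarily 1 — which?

s

The 7 variables together cover exactly {1, 2, 3, 4, 5, 6, 7} — 7 values for 7 variables — and 3 appears only in r's list, so r = 3.
The 6 still-open variables together cover exactly {1, 2, 4, 5, 6, 7} — 6 values for 6 variables — and 4 appears only in u's list, so u = 4.
Among the 5 still-open variables, 1 fits only s (and all 5 values in {1, 2, 5, 6, 7} must be used), so s = 1.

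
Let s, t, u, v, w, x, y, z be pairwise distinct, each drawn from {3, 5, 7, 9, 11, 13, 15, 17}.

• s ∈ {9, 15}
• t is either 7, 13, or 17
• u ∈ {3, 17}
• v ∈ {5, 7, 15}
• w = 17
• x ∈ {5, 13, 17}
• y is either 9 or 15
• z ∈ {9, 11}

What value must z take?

11

w has just one choice, so w = 17. Remove 17 from t, u, x.
u has just one choice, so u = 3.
The 6 still-open variables draw from only 6 values {5, 7, 9, 11, 13, 15}, so each is used; only z can be 11, hence z = 11.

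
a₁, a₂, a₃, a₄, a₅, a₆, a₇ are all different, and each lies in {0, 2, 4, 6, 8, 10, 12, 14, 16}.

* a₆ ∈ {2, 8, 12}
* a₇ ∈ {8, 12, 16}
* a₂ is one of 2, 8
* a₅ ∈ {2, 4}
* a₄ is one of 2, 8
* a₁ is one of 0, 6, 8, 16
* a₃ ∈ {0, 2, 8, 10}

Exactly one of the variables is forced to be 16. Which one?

The 2 variables a₂ and a₄ are confined to {2, 8}, which locks those values in; drop them from a₁, a₃, a₅, a₆, a₇.
a₅ has just one choice, so a₅ = 4.
a₆'s domain is down to {12}, so a₆ = 12. Remove 12 from a₇.
So 16 goes to a₇.

a₇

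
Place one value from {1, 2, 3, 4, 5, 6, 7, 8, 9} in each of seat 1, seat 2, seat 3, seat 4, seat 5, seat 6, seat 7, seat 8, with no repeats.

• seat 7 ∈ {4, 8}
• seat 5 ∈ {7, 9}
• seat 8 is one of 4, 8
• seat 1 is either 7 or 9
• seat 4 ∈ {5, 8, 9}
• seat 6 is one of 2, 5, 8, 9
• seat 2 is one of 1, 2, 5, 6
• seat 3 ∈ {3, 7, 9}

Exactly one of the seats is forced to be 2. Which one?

seat 6

seat 1 and seat 5 between them cover only {7, 9} — a naked pair. Remove those values from seat 3, seat 4, seat 6.
seat 3's domain is down to {3}, so seat 3 = 3.
seat 7 and seat 8 share exactly the 2 values {4, 8}; by pigeonhole those values go to them, so strike 4, 8 from seat 4, seat 6.
seat 4 must be 5 (only option left). Strike 5 from seat 2, seat 6.
So 2 goes to seat 6.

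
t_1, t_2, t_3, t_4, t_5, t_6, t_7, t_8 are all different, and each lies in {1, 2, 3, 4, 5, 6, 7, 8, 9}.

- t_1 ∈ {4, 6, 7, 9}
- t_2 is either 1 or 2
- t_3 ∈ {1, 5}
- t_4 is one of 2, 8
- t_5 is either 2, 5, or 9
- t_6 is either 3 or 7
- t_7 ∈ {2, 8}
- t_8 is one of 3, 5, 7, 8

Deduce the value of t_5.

9

t_4 and t_7 between them cover only {2, 8} — a naked pair. Remove those values from t_2, t_5, t_8.
t_2's domain is down to {1}, so t_2 = 1. So t_3 can't be 1.
t_3's domain is down to {5}, so t_3 = 5. Strike 5 from t_5, t_8.
So t_5 = 9.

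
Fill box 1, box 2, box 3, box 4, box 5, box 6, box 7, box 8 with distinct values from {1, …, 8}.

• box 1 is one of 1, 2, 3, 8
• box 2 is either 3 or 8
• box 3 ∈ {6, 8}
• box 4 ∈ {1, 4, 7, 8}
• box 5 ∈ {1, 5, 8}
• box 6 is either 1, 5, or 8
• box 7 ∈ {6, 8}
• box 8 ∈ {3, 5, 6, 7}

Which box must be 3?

The 8 variables draw from only 8 values {1, 2, 3, 4, 5, 6, 7, 8}, so each is used; only box 1 can be 2, hence box 1 = 2.
The 7 still-open variables together cover exactly {1, 3, 4, 5, 6, 7, 8} — 7 values for 7 variables — and 4 appears only in box 4's list, so box 4 = 4.
The 6 still-open variables draw from only 6 values {1, 3, 5, 6, 7, 8}, so each is used; only box 8 can be 7, hence box 8 = 7.
The 5 still-open variables draw from only 5 values {1, 3, 5, 6, 8}, so each is used; only box 2 can be 3, hence box 2 = 3.

box 2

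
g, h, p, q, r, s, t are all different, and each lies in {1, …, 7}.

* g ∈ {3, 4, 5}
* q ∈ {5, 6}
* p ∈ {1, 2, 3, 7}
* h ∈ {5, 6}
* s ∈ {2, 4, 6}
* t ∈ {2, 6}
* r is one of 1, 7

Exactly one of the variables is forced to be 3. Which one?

h and q between them cover only {5, 6} — a naked pair. Remove those values from g, s, t.
t must be 2 (only option left). Strike 2 from p, s.
s has just one choice, so s = 4. Remove 4 from g.
So 3 goes to g.

g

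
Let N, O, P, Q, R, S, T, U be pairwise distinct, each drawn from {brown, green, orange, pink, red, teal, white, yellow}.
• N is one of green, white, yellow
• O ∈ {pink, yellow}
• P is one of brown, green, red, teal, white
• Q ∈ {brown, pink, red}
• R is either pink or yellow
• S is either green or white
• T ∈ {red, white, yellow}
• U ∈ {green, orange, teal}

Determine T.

red

The 8 variables together cover exactly {brown, green, orange, pink, red, teal, white, yellow} — 8 values for 8 variables — and orange appears only in U's list, so U = orange.
Among the 7 still-open variables, teal fits only P (and all 7 values in {brown, green, pink, red, teal, white, yellow} must be used), so P = teal.
The 6 still-open variables draw from only 6 values {brown, green, pink, red, white, yellow}, so each is used; only Q can be brown, hence Q = brown.
The 5 still-open variables draw from only 5 values {green, pink, red, white, yellow}, so each is used; only T can be red, hence T = red.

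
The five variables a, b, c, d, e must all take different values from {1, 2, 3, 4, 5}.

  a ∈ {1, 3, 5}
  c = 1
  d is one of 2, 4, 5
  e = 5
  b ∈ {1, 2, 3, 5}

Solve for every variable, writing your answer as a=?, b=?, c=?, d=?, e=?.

c has just one choice, so c = 1. Strike 1 from a, b.
e's domain is down to {5}, so e = 5. So a, b, d can't be 5.
a must be 3 (only option left). Eliminate 3 elsewhere: b.
That leaves b = 2. So d can't be 2.
d's domain is down to {4}, so d = 4.

a=3, b=2, c=1, d=4, e=5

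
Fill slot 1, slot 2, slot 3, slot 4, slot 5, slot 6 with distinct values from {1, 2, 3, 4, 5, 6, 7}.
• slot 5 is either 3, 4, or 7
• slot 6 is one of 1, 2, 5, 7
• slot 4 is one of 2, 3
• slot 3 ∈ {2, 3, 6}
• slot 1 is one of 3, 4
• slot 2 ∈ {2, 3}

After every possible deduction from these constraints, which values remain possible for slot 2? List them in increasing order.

2, 3

slot 2 and slot 4 share exactly the 2 values {2, 3}; by pigeonhole those values go to them, so strike 2, 3 from slot 1, slot 3, slot 5, slot 6.
That leaves slot 1 = 4. So slot 5 can't be 4.
slot 3's domain is down to {6}, so slot 3 = 6.
slot 5 must be 7 (only option left). Remove 7 from slot 6.
No further eliminations apply; slot 2 can still be any of 2, 3.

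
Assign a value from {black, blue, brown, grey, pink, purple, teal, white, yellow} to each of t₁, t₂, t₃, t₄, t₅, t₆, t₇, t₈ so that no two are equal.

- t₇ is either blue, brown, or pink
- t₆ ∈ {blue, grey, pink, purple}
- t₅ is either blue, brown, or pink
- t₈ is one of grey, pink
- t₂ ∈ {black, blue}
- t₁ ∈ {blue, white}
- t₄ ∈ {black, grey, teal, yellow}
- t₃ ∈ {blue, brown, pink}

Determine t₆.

t₃, t₅, t₇ share exactly the 3 values {blue, brown, pink}; by pigeonhole those values go to them, so strike blue, brown, pink from t₁, t₂, t₆, t₈.
t₁ must be white (only option left).
That leaves t₂ = black. So t₄ can't be black.
That leaves t₈ = grey. Remove grey from t₄, t₆.
So t₆ = purple.

purple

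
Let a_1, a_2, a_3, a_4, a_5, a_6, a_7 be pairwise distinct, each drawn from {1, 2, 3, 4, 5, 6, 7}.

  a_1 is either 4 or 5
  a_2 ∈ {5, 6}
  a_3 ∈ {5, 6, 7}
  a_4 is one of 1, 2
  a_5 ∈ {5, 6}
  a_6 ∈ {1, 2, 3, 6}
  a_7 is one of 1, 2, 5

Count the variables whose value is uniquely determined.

The 7 variables draw from only 7 values {1, 2, 3, 4, 5, 6, 7}, so each is used; only a_6 can be 3, hence a_6 = 3.
Among the 6 still-open variables, 4 fits only a_1 (and all 6 values in {1, 2, 4, 5, 6, 7} must be used), so a_1 = 4.
The 5 still-open variables together cover exactly {1, 2, 5, 6, 7} — 5 values for 5 variables — and 7 appears only in a_3's list, so a_3 = 7.
a_2 and a_5 between them cover only {5, 6} — a naked pair. Remove those values from a_7.
Determined: a_1=4, a_3=7, a_6=3. The other variables each still have more than one consistent value. That makes 3.

3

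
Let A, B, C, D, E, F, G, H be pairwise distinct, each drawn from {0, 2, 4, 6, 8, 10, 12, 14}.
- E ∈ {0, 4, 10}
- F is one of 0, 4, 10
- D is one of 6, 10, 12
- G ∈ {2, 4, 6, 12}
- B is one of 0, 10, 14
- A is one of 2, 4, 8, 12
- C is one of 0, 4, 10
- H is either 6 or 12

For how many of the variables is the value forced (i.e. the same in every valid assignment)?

The 8 variables draw from only 8 values {0, 2, 4, 6, 8, 10, 12, 14}, so each is used; only A can be 8, hence A = 8.
The 7 still-open variables draw from only 7 values {0, 2, 4, 6, 10, 12, 14}, so each is used; only G can be 2, hence G = 2.
The 6 still-open variables draw from only 6 values {0, 4, 6, 10, 12, 14}, so each is used; only B can be 14, hence B = 14.
The 3 variables C, E, F are confined to {0, 4, 10}, which locks those values in; drop them from D.
Determined: A=8, B=14, G=2. The other variables each still have more than one consistent value. That makes 3.

3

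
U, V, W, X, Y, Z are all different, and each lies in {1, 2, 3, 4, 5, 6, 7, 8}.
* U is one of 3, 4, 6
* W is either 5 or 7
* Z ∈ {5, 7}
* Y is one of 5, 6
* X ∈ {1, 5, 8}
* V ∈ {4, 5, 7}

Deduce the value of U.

3

The 2 variables W and Z are confined to {5, 7}, which locks those values in; drop them from V, X, Y.
V has just one choice, so V = 4. So U can't be 4.
Y has just one choice, so Y = 6. So U can't be 6.
So U = 3.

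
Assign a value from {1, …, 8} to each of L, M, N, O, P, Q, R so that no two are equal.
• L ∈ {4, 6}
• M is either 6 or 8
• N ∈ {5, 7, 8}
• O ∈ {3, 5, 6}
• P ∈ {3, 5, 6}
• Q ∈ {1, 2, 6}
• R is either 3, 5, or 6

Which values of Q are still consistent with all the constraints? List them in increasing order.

1, 2

O, P, R between them cover only {3, 5, 6} — a naked triple. Remove those values from L, M, N, Q.
L has just one choice, so L = 4.
M must be 8 (only option left). So N can't be 8.
N has just one choice, so N = 7.
No further eliminations apply; Q can still be any of 1, 2.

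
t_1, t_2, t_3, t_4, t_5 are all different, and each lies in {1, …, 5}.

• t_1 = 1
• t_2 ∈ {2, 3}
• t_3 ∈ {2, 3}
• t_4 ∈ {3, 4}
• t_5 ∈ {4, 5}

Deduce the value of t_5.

t_1 has just one choice, so t_1 = 1.
The 4 still-open variables draw from only 4 values {2, 3, 4, 5}, so each is used; only t_5 can be 5, hence t_5 = 5.

5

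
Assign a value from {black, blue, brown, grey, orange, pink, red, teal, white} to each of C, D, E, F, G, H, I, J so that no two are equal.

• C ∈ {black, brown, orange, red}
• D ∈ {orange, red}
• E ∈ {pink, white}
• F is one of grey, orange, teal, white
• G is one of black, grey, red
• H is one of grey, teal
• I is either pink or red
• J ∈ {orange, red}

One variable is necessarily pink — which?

The 8 variables together cover exactly {black, brown, grey, orange, pink, red, teal, white} — 8 values for 8 variables — and brown appears only in C's list, so C = brown.
The 7 still-open variables draw from only 7 values {black, grey, orange, pink, red, teal, white}, so each is used; only G can be black, hence G = black.
The 2 variables D and J are confined to {orange, red}, which locks those values in; drop them from F, I.
So pink goes to I.

I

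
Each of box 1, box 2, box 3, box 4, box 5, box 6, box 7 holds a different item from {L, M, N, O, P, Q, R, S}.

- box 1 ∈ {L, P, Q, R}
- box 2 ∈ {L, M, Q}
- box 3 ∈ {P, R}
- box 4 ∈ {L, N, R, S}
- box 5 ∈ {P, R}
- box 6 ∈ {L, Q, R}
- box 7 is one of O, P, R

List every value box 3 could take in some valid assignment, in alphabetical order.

box 3 and box 5 share exactly the 2 values {P, R}; by pigeonhole those values go to them, so strike P, R from box 1, box 4, box 6, box 7.
That leaves box 7 = O.
box 1 and box 6 between them cover only {L, Q} — a naked pair. Remove those values from box 2, box 4.
box 2's domain is down to {M}, so box 2 = M.
No further eliminations apply; box 3 can still be any of P, R.

P, R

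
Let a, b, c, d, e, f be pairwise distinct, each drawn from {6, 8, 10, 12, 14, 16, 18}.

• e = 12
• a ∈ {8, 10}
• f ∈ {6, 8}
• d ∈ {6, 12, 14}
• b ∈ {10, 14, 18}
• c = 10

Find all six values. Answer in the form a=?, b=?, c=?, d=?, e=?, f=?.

a=8, b=18, c=10, d=14, e=12, f=6

c has just one choice, so c = 10. Eliminate 10 elsewhere: a, b.
e's domain is down to {12}, so e = 12. Strike 12 from d.
a must be 8 (only option left). Strike 8 from f.
f has just one choice, so f = 6. Remove 6 from d.
d must be 14 (only option left). So b can't be 14.
b's domain is down to {18}, so b = 18.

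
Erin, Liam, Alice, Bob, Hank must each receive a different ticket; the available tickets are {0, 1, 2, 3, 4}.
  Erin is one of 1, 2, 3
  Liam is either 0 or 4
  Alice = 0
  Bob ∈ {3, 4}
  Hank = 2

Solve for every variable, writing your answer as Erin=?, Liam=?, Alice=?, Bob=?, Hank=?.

Alice has just one choice, so Alice = 0. Remove 0 from Liam.
Hank's domain is down to {2}, so Hank = 2. So Erin can't be 2.
Liam has just one choice, so Liam = 4. Strike 4 from Bob.
Bob must be 3 (only option left). Remove 3 from Erin.
Erin's domain is down to {1}, so Erin = 1.

Erin=1, Liam=4, Alice=0, Bob=3, Hank=2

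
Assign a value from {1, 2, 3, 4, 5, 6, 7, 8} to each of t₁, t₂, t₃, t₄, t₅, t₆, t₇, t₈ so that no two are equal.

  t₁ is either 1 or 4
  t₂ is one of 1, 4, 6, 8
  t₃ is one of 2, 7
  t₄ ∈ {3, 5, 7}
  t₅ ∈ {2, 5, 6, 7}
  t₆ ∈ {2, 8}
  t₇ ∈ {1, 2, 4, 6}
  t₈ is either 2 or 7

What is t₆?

The 8 variables draw from only 8 values {1, 2, 3, 4, 5, 6, 7, 8}, so each is used; only t₄ can be 3, hence t₄ = 3.
The 7 still-open variables draw from only 7 values {1, 2, 4, 5, 6, 7, 8}, so each is used; only t₅ can be 5, hence t₅ = 5.
The 2 variables t₃ and t₈ are confined to {2, 7}, which locks those values in; drop them from t₆, t₇.
So t₆ = 8.

8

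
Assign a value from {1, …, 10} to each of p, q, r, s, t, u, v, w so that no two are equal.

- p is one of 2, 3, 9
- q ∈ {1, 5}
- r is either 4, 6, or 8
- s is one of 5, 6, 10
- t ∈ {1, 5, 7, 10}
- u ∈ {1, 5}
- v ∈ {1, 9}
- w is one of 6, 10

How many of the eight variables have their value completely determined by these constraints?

q and u share exactly the 2 values {1, 5}; by pigeonhole those values go to them, so strike 1, 5 from s, t, v.
That leaves v = 9. So p can't be 9.
The 2 variables s and w are confined to {6, 10}, which locks those values in; drop them from r, t.
t has just one choice, so t = 7.
Determined: t=7, v=9. The other variables each still have more than one consistent value. That makes 2.

2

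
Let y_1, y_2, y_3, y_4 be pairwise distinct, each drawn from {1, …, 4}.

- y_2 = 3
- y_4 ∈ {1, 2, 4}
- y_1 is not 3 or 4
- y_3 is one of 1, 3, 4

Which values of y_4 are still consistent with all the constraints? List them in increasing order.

y_2's domain is down to {3}, so y_2 = 3. So y_3 can't be 3.
No further eliminations apply; y_4 can still be any of 1, 2, 4.

1, 2, 4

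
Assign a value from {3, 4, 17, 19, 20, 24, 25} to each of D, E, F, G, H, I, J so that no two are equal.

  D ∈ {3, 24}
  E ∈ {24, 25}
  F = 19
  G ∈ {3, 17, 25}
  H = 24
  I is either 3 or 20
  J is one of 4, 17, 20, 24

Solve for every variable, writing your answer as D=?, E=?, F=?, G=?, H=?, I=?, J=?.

D=3, E=25, F=19, G=17, H=24, I=20, J=4

F must be 19 (only option left).
H's domain is down to {24}, so H = 24. Strike 24 from D, E, J.
D must be 3 (only option left). Eliminate 3 elsewhere: G, I.
E's domain is down to {25}, so E = 25. Strike 25 from G.
G must be 17 (only option left). Strike 17 from J.
I must be 20 (only option left). So J can't be 20.
J must be 4 (only option left).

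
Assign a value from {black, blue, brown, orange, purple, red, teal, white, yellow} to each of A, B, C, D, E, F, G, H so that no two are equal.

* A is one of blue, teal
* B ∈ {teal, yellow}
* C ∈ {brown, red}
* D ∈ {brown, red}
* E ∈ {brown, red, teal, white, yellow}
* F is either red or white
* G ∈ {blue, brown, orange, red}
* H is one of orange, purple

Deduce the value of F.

Among the 8 variables, purple fits only H (and all 8 values in {blue, brown, orange, purple, red, teal, white, yellow} must be used), so H = purple.
The 7 still-open variables draw from only 7 values {blue, brown, orange, red, teal, white, yellow}, so each is used; only G can be orange, hence G = orange.
The 6 still-open variables together cover exactly {blue, brown, red, teal, white, yellow} — 6 values for 6 variables — and blue appears only in A's list, so A = blue.
The 2 variables C and D are confined to {brown, red}, which locks those values in; drop them from E, F.
So F = white.

white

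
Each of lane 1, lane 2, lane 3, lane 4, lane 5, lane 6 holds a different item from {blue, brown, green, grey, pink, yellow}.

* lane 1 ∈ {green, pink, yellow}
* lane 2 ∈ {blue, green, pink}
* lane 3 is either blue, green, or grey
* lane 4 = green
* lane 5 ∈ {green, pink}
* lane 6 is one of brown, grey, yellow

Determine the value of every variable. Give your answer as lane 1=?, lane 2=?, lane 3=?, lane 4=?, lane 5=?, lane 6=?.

lane 1=yellow, lane 2=blue, lane 3=grey, lane 4=green, lane 5=pink, lane 6=brown

lane 4 has just one choice, so lane 4 = green. So lane 1, lane 2, lane 3, lane 5 can't be green.
That leaves lane 5 = pink. Strike pink from lane 1, lane 2.
lane 1 has just one choice, so lane 1 = yellow. Strike yellow from lane 6.
lane 2 must be blue (only option left). Remove blue from lane 3.
lane 3's domain is down to {grey}, so lane 3 = grey. Remove grey from lane 6.
lane 6's domain is down to {brown}, so lane 6 = brown.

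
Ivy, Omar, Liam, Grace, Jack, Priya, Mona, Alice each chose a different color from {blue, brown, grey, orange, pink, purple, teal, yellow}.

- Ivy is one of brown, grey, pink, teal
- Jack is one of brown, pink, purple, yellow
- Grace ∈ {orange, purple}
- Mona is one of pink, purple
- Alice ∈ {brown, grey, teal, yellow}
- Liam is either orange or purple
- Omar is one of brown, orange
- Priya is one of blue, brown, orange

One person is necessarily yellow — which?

Jack

The 8 variables draw from only 8 values {blue, brown, grey, orange, pink, purple, teal, yellow}, so each is used; only Priya can be blue, hence Priya = blue.
Liam and Grace between them cover only {orange, purple} — a naked pair. Remove those values from Omar, Jack, Mona.
Omar must be brown (only option left). Strike brown from Ivy, Jack, Alice.
Mona has just one choice, so Mona = pink. So Ivy, Jack can't be pink.
So yellow goes to Jack.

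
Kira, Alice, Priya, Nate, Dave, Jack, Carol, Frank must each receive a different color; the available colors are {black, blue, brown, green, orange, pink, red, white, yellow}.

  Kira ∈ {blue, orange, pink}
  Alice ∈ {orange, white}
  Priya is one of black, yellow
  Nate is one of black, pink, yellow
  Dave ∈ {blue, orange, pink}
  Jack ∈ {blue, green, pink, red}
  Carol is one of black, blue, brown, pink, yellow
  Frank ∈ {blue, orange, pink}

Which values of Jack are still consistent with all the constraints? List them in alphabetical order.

Kira, Dave, Frank share exactly the 3 values {blue, orange, pink}; by pigeonhole those values go to them, so strike blue, orange, pink from Alice, Nate, Jack, Carol.
Alice's domain is down to {white}, so Alice = white.
The 2 variables Priya and Nate are confined to {black, yellow}, which locks those values in; drop them from Carol.
Carol has just one choice, so Carol = brown.
No further eliminations apply; Jack can still be any of green, red.

green, red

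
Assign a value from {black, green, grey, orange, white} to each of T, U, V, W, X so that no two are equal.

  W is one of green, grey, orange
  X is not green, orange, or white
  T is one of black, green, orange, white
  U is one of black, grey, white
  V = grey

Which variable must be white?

V has just one choice, so V = grey. So U, W, X can't be grey.
That leaves X = black. Eliminate black elsewhere: T, U.
So white goes to U.

U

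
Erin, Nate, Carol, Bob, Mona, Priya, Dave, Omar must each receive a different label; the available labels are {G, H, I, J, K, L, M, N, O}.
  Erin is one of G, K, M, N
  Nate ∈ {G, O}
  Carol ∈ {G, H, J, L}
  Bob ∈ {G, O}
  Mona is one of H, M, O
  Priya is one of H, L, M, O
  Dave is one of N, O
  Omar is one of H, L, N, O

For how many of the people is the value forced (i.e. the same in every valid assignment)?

Among the 8 variables, J fits only Carol (and all 8 values in {G, H, J, K, L, M, N, O} must be used), so Carol = J.
Among the 7 still-open variables, K fits only Erin (and all 7 values in {G, H, K, L, M, N, O} must be used), so Erin = K.
Nate and Bob between them cover only {G, O} — a naked pair. Remove those values from Mona, Priya, Dave, Omar.
That leaves Dave = N. Remove N from Omar.
Determined: Erin=K, Carol=J, Dave=N. The other people each still have more than one consistent value. That makes 3.

3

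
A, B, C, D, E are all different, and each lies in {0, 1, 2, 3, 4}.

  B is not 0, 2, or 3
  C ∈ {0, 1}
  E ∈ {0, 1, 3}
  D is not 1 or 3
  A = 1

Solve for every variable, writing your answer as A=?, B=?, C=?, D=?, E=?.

A must be 1 (only option left). Remove 1 from B, C, E.
B has just one choice, so B = 4. Eliminate 4 elsewhere: D.
C's domain is down to {0}, so C = 0. So D, E can't be 0.
D's domain is down to {2}, so D = 2.
E has just one choice, so E = 3.

A=1, B=4, C=0, D=2, E=3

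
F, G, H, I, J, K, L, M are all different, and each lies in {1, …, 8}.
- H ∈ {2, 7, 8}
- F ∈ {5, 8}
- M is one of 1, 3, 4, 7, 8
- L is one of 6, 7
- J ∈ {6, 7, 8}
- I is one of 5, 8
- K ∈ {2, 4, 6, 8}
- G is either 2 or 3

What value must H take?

2

The 8 variables draw from only 8 values {1, 2, 3, 4, 5, 6, 7, 8}, so each is used; only M can be 1, hence M = 1.
The 7 still-open variables together cover exactly {2, 3, 4, 5, 6, 7, 8} — 7 values for 7 variables — and 3 appears only in G's list, so G = 3.
Among the 6 still-open variables, 4 fits only K (and all 6 values in {2, 4, 5, 6, 7, 8} must be used), so K = 4.
The 5 still-open variables draw from only 5 values {2, 5, 6, 7, 8}, so each is used; only H can be 2, hence H = 2.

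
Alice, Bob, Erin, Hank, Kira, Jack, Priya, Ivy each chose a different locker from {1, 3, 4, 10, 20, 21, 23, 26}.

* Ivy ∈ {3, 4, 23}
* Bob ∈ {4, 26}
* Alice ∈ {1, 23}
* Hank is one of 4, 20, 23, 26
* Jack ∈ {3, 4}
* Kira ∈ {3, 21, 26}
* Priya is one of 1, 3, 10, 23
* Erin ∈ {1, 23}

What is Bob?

The 8 variables together cover exactly {1, 3, 4, 10, 20, 21, 23, 26} — 8 values for 8 variables — and 10 appears only in Priya's list, so Priya = 10.
The 7 still-open variables draw from only 7 values {1, 3, 4, 20, 21, 23, 26}, so each is used; only Hank can be 20, hence Hank = 20.
The 6 still-open variables together cover exactly {1, 3, 4, 21, 23, 26} — 6 values for 6 variables — and 21 appears only in Kira's list, so Kira = 21.
Among the 5 still-open variables, 26 fits only Bob (and all 5 values in {1, 3, 4, 23, 26} must be used), so Bob = 26.

26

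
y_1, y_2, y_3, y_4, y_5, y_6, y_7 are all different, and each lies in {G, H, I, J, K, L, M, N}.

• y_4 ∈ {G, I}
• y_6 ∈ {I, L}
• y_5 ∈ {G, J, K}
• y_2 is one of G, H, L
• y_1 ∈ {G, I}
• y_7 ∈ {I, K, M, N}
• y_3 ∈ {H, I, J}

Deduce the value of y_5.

The 2 variables y_1 and y_4 are confined to {G, I}, which locks those values in; drop them from y_2, y_3, y_5, y_6, y_7.
y_6's domain is down to {L}, so y_6 = L. Remove L from y_2.
y_2's domain is down to {H}, so y_2 = H. So y_3 can't be H.
y_3 has just one choice, so y_3 = J. So y_5 can't be J.
So y_5 = K.

K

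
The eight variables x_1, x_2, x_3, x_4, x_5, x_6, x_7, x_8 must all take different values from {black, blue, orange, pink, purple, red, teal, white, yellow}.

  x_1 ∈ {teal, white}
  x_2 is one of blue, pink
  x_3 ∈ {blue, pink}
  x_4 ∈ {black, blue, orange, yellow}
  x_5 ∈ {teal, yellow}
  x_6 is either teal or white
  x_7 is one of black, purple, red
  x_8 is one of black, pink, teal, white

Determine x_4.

The 2 variables x_1 and x_6 are confined to {teal, white}, which locks those values in; drop them from x_5, x_8.
x_5's domain is down to {yellow}, so x_5 = yellow. So x_4 can't be yellow.
The 2 variables x_2 and x_3 are confined to {blue, pink}, which locks those values in; drop them from x_4, x_8.
x_8's domain is down to {black}, so x_8 = black. Remove black from x_4, x_7.
So x_4 = orange.

orange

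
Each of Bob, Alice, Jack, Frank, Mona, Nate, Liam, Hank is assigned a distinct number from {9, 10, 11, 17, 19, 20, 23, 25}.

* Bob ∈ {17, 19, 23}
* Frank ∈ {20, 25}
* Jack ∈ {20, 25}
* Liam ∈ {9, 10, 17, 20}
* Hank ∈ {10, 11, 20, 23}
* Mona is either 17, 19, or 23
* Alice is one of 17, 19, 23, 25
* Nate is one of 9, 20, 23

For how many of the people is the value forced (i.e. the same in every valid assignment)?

3

The 8 variables draw from only 8 values {9, 10, 11, 17, 19, 20, 23, 25}, so each is used; only Hank can be 11, hence Hank = 11.
The 7 still-open variables together cover exactly {9, 10, 17, 19, 20, 23, 25} — 7 values for 7 variables — and 10 appears only in Liam's list, so Liam = 10.
The 6 still-open variables together cover exactly {9, 17, 19, 20, 23, 25} — 6 values for 6 variables — and 9 appears only in Nate's list, so Nate = 9.
Jack and Frank share exactly the 2 values {20, 25}; by pigeonhole those values go to them, so strike 20, 25 from Alice.
Determined: Nate=9, Liam=10, Hank=11. The other people each still have more than one consistent value. That makes 3.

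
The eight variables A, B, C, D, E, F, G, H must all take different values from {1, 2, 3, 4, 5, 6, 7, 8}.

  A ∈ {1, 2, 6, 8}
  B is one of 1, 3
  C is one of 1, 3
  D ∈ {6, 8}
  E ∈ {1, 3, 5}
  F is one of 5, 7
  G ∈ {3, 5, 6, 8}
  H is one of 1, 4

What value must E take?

The 8 variables together cover exactly {1, 2, 3, 4, 5, 6, 7, 8} — 8 values for 8 variables — and 2 appears only in A's list, so A = 2.
Among the 7 still-open variables, 4 fits only H (and all 7 values in {1, 3, 4, 5, 6, 7, 8} must be used), so H = 4.
The 6 still-open variables together cover exactly {1, 3, 5, 6, 7, 8} — 6 values for 6 variables — and 7 appears only in F's list, so F = 7.
B and C between them cover only {1, 3} — a naked pair. Remove those values from E, G.
So E = 5.

5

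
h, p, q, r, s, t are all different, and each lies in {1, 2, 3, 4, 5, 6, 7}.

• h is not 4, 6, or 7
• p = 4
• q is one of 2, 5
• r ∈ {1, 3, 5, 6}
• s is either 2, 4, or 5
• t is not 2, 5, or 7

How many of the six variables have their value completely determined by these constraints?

p has just one choice, so p = 4. Strike 4 from s, t.
q and s share exactly the 2 values {2, 5}; by pigeonhole those values go to them, so strike 2, 5 from h, r.
Determined: p=4. The other variables each still have more than one consistent value. That makes 1.

1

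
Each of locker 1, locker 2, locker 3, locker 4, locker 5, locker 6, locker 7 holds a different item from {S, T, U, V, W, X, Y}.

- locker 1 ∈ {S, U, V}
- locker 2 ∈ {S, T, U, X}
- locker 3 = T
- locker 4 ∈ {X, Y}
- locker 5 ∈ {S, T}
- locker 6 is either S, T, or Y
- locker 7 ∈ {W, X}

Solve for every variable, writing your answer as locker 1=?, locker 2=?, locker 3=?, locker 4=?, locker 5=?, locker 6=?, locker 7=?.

locker 1=V, locker 2=U, locker 3=T, locker 4=X, locker 5=S, locker 6=Y, locker 7=W

locker 3's domain is down to {T}, so locker 3 = T. Strike T from locker 2, locker 5, locker 6.
locker 5 must be S (only option left). Eliminate S elsewhere: locker 1, locker 2, locker 6.
locker 6's domain is down to {Y}, so locker 6 = Y. Strike Y from locker 4.
locker 4 must be X (only option left). Remove X from locker 2, locker 7.
locker 7 has just one choice, so locker 7 = W.
That leaves locker 2 = U. Strike U from locker 1.
That leaves locker 1 = V.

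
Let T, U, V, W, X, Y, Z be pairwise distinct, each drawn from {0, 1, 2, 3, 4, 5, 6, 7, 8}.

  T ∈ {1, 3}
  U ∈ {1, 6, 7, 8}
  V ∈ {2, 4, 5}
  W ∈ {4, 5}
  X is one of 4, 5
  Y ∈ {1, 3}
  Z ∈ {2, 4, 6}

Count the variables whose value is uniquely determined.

2

T and Y share exactly the 2 values {1, 3}; by pigeonhole those values go to them, so strike 1, 3 from U.
W and X between them cover only {4, 5} — a naked pair. Remove those values from V, Z.
V must be 2 (only option left). Strike 2 from Z.
Z must be 6 (only option left). Strike 6 from U.
Determined: V=2, Z=6. The other variables each still have more than one consistent value. That makes 2.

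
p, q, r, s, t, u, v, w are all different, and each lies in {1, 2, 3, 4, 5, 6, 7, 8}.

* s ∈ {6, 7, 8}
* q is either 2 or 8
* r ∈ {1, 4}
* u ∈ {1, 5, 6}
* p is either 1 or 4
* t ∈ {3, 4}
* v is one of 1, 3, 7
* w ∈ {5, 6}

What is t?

The 8 variables draw from only 8 values {1, 2, 3, 4, 5, 6, 7, 8}, so each is used; only q can be 2, hence q = 2.
Among the 7 still-open variables, 8 fits only s (and all 7 values in {1, 3, 4, 5, 6, 7, 8} must be used), so s = 8.
The 6 still-open variables together cover exactly {1, 3, 4, 5, 6, 7} — 6 values for 6 variables — and 7 appears only in v's list, so v = 7.
The 5 still-open variables draw from only 5 values {1, 3, 4, 5, 6}, so each is used; only t can be 3, hence t = 3.

3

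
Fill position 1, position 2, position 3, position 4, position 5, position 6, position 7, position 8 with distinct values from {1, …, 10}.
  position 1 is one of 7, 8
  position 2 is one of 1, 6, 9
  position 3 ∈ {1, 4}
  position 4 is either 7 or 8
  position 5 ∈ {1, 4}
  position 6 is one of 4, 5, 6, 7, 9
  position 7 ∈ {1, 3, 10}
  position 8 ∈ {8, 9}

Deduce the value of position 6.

position 1 and position 4 between them cover only {7, 8} — a naked pair. Remove those values from position 6, position 8.
position 8's domain is down to {9}, so position 8 = 9. Eliminate 9 elsewhere: position 2, position 6.
position 3 and position 5 between them cover only {1, 4} — a naked pair. Remove those values from position 2, position 6, position 7.
position 2's domain is down to {6}, so position 2 = 6. Eliminate 6 elsewhere: position 6.
So position 6 = 5.

5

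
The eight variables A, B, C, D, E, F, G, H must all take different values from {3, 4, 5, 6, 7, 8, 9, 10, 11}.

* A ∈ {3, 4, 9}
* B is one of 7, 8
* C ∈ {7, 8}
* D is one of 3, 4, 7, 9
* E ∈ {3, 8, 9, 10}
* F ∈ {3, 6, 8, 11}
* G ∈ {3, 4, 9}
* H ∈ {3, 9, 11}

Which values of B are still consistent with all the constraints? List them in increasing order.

Among the 8 variables, 6 fits only F (and all 8 values in {3, 4, 6, 7, 8, 9, 10, 11} must be used), so F = 6.
The 7 still-open variables draw from only 7 values {3, 4, 7, 8, 9, 10, 11}, so each is used; only E can be 10, hence E = 10.
The 6 still-open variables draw from only 6 values {3, 4, 7, 8, 9, 11}, so each is used; only H can be 11, hence H = 11.
B and C between them cover only {7, 8} — a naked pair. Remove those values from D.
No further eliminations apply; B can still be any of 7, 8.

7, 8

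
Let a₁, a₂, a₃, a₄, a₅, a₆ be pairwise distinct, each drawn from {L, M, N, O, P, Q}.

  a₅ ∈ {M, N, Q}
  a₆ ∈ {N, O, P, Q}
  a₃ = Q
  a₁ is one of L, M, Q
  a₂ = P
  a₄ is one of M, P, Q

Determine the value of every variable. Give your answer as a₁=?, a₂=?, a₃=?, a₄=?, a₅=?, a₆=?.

a₂'s domain is down to {P}, so a₂ = P. Eliminate P elsewhere: a₄, a₆.
a₃'s domain is down to {Q}, so a₃ = Q. Remove Q from a₁, a₄, a₅, a₆.
That leaves a₄ = M. Strike M from a₁, a₅.
a₅ must be N (only option left). Strike N from a₆.
a₆ must be O (only option left).
a₁ must be L (only option left).

a₁=L, a₂=P, a₃=Q, a₄=M, a₅=N, a₆=O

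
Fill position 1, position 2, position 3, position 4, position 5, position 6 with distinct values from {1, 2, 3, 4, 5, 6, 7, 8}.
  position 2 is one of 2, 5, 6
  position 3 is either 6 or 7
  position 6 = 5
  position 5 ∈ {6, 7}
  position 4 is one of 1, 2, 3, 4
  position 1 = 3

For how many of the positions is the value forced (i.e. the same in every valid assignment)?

3

position 1 has just one choice, so position 1 = 3. Strike 3 from position 4.
position 6 has just one choice, so position 6 = 5. So position 2 can't be 5.
position 3 and position 5 between them cover only {6, 7} — a naked pair. Remove those values from position 2.
position 2's domain is down to {2}, so position 2 = 2. So position 4 can't be 2.
Determined: position 1=3, position 2=2, position 6=5. The other positions each still have more than one consistent value. That makes 3.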